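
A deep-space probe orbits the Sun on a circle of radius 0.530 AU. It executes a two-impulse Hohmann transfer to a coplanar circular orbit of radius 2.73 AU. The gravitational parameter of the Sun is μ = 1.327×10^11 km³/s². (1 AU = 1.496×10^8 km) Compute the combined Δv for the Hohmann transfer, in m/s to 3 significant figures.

Δv = 19800 m/s

In km: r₁ = 0.530 × 1.496×10^8 = 7.9288×10^7 km; r₂ = 2.73 × 1.496×10^8 = 4.08408×10^8 km.
Transfer-ellipse semi-major axis a_t = (r₁ + r₂)/2 = (7.9288×10^7 + 4.08408×10^8)/2 = 2.43848×10^8 km.
Circular speed at r₁: v₁ = √(μ/r₁) = √(1.327×10^11/7.9288×10^7) = 40.91 km/s.
On the transfer ellipse at r₁, v² = μ(2/r − 1/a) gives v_p = √[μ(2/r₁ − 1/a_t)] = 52.94 km/s.
First burn Δv₁ = |v_p − v₁| = 12.03 km/s.
Circular speed at r₂: v₂ = √(μ/r₂) = 18.026 km/s.
Transfer-orbit speed at r₂: v_a = √[μ(2/r₂ − 1/a_t)] = 10.279 km/s.
Second burn Δv₂ = |v₂ − v_a| = 7.747 km/s.
Δv = Δv₁ + Δv₂ = 12.03 + 7.747 = 19.78 km/s.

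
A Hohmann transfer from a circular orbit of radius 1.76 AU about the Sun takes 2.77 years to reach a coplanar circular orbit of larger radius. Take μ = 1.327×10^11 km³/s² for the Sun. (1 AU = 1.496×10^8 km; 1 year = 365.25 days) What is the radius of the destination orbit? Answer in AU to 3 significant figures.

r₂ = 4.50 AU

In km: r₁ = 1.76 × 1.496×10^8 = 2.63296×10^8 km.
Transfer time t = 2.77 years × 365.25 × 86400 s = 8.7414552×10^7 s, and t = π√(a_t³/μ).
So a_t = (μ t²/π²)^(1/3) = (1.327×10^11 × (8.7414552×10^7)² / π²)^(1/3) = 4.6836×10^8 km.
Since a_t = (r₁ + r₂)/2, r₂ = 2a_t − r₁ = 2×4.6836×10^8 − 2.63296×10^8 = 6.73424×10^8 km.
In AU: r₂ = 6.73424×10^8 / 1.496×10^8 = 4.50 AU.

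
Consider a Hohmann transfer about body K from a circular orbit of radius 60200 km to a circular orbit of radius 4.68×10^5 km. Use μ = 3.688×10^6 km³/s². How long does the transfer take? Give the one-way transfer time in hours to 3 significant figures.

Transfer-ellipse semi-major axis a_t = (r₁ + r₂)/2 = (60200 + 4.680×10^5)/2 = 2.641×10^5 km.
By Kepler's third law the transfer-orbit period is T = 2π√(a_t³/μ), so t = T/2 = 2.220×10^5 s.
Converting: 2.220×10^5 s ÷ 3600 s/hour = 61.7 hours.

t = 61.7 hours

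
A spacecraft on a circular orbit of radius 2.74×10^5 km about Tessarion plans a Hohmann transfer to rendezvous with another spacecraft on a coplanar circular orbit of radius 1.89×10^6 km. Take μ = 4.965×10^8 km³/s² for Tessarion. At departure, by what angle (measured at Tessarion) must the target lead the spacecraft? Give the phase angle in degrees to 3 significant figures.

φ = 102°

Semi-major axis of the transfer orbit: a_t = (2.740×10^5 + 1.890×10^6)/2 = 1.082×10^6 km.
The half-period of the transfer ellipse is t = π√(a_t³/μ) = 1.5868×10^5 s.
The target's mean motion on its circular orbit is ω₂ = √(μ/r₂³) = 8.5756×10^-6 rad/s.
Angle swept by the target during transfer: ω₂·t = 1.3608 rad = 77.97°.
Arrival is 180° from departure on the ellipse, so φ = 180° − 77.97° = 102°.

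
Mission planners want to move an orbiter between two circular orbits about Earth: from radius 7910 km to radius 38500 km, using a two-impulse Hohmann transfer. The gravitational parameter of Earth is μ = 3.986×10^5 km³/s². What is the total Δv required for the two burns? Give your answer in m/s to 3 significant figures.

Δv = 3380 m/s

Transfer-ellipse semi-major axis a_t = (r₁ + r₂)/2 = (7910 + 38500)/2 = 23205 km.
At r₁ the circular-orbit speed is v₁ = √(μ/r₁) = 7.099 km/s.
On the transfer ellipse at r₁, vis-viva gives v_p = √[μ(2/r₁ − 1/a_t)] = 9.144 km/s.
First burn Δv₁ = |v_p − v₁| = 2.045 km/s.
Circular speed at r₂: v₂ = √(μ/r₂) = 3.218 km/s.
Transfer-orbit speed at r₂: v_a = √[μ(2/r₂ − 1/a_t)] = 1.879 km/s.
Second burn Δv₂ = |v₂ − v_a| = 1.339 km/s.
Total Δv = Δv₁ + Δv₂ = 3.384 km/s.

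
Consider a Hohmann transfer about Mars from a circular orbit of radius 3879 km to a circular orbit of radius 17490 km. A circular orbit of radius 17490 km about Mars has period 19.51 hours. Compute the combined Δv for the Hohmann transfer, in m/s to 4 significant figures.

From Kepler's third law T² = 4π²r³/μ at r = 17490 km, T = 19.51 hours = 19.51 × 3600 s = 70236 s: μ = 4π²r³/T² = 42816.3 km³/s².
Transfer-ellipse semi-major axis a_t = (r₁ + r₂)/2 = (3879 + 17490)/2 = 10684.5 km.
At r₁ the circular-orbit speed is v₁ = √(μ/r₁) = 3.3223 km/s.
On the transfer ellipse at r₁, vis-viva gives v_p = √[μ(2/r₁ − 1/a_t)] = 4.2507 km/s.
First burn Δv₁ = |v_p − v₁| = 0.9284 km/s.
Circular speed at r₂: v₂ = √(μ/r₂) = 1.5646 km/s.
Transfer-orbit speed at r₂: v_a = √[μ(2/r₂ − 1/a_t)] = 0.94274 km/s.
Second burn Δv₂ = |v₂ − v_a| = 0.6219 km/s.
Δv = Δv₁ + Δv₂ = 0.9284 + 0.6219 = 1.550 km/s.

Δv = 1550 m/s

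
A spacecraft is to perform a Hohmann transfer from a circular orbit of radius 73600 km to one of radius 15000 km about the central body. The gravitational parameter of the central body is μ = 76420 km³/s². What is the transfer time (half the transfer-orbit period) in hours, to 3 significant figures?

t = 29.4 hours

Semi-major axis of the transfer orbit: a_t = (73600 + 15000)/2 = 44300 km.
By Kepler's third law the transfer-orbit period is T = 2π√(a_t³/μ), so t = T/2 = 1.060×10^5 s.
Converting: 1.060×10^5 s ÷ 3600 s/hour = 29.4 hours.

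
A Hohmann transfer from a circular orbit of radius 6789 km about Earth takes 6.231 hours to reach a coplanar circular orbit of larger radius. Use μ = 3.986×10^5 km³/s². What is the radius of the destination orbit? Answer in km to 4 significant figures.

r₂ = 47790 km

Transfer time t = 6.231 hours = 22431.6 s, and t = π√(a_t³/μ).
So a_t = (μ t²/π²)^(1/3) = (3.986×10^5 × (22431.6)² / π²)^(1/3) = 27289 km.
Since a_t = (r₁ + r₂)/2, r₂ = 2a_t − r₁ = 2×27289 − 6789 = 47789 km.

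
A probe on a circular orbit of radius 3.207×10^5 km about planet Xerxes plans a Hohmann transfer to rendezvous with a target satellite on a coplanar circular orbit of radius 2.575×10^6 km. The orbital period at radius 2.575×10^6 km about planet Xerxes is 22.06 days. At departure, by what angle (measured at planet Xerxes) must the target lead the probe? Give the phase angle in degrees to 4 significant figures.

From Kepler's third law T² = 4π²r³/μ at r = 2.575×10^6 km, T = 22.06 days = 22.06 × 86400 s = 1.905984×10^6 s: μ = 4π²r³/T² = 1.85547×10^8 km³/s².
The Hohmann ellipse has a_t = (r₁ + r₂)/2 = 1.44785×10^6 km.
The half-period of the transfer ellipse is t = π√(a_t³/μ) = 4.0180×10^5 s.
The target's mean motion on its circular orbit is ω₂ = √(μ/r₂³) = 3.2966×10^-6 rad/s.
Angle swept by the target during transfer: ω₂·t = 1.3246 rad = 75.89°.
Arrival is 180° from departure on the ellipse, so φ = 180° − 75.89° = 104.1°.

φ = 104.1°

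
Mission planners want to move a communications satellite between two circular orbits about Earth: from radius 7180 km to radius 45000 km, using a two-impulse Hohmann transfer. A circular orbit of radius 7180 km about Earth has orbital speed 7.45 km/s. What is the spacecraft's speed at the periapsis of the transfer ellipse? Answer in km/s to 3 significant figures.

v = 9.78 km/s

From the circular-orbit relation v² = μ/r at r = 7180 km: μ = v²r = (7.45)² × 7180 = 3.98508×10^5 km³/s².
The Hohmann ellipse has a_t = (r₁ + r₂)/2 = 26090 km.
At periapsis, r = 7180 km.
Applying v² = μ(2/r − 1/a_t): v = 9.784 km/s.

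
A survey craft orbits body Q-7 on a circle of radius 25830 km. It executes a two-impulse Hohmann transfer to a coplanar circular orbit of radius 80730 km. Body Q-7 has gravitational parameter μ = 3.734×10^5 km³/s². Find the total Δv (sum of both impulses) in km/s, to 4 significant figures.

Δv = 1.531 km/s

Semi-major axis of the transfer orbit: a_t = (25830 + 80730)/2 = 53280 km.
At r₁ the circular-orbit speed is v₁ = √(μ/r₁) = 3.802 km/s.
Transfer-orbit speed at r₁ (v² = μ(2/r − 1/a)): v_p = √[μ(2/r₁ − 1/a_t)] = 4.680 km/s.
First burn Δv₁ = |v_p − v₁| = 0.8780 km/s.
Circular speed at r₂: v₂ = √(μ/r₂) = 2.1506 km/s.
Transfer-orbit speed at r₂: v_a = √[μ(2/r₂ − 1/a_t)] = 1.4974 km/s.
Second burn Δv₂ = |v₂ − v_a| = 0.6532 km/s.
Δv = Δv₁ + Δv₂ = 0.8780 + 0.6532 = 1.531 km/s.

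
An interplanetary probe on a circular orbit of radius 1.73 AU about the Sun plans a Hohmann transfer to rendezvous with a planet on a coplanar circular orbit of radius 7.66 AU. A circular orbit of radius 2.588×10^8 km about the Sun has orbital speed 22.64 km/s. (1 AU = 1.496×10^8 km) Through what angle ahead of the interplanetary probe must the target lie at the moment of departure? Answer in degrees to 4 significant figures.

φ = 93.63°

From the circular-orbit relation v² = μ/r at r = 2.588×10^8 km: μ = v²r = (22.64)² × 2.588×10^8 = 1.32653×10^11 km³/s².
In km: r₁ = 1.73 × 1.496×10^8 = 2.58808×10^8 km; r₂ = 7.66 × 1.496×10^8 = 1.145936×10^9 km.
Transfer-ellipse semi-major axis a_t = (r₁ + r₂)/2 = (2.58808×10^8 + 1.145936×10^9)/2 = 7.02372×10^8 km.
The half-period of the transfer ellipse is t = π√(a_t³/μ) = 1.6056×10^8 s.
The target's mean motion on its circular orbit is ω₂ = √(μ/r₂³) = 9.3890×10^-9 rad/s.
Angle swept by the target during transfer: ω₂·t = 1.5075 rad = 86.37°.
Arrival is 180° from departure on the ellipse, so φ = 180° − 86.37° = 93.63°.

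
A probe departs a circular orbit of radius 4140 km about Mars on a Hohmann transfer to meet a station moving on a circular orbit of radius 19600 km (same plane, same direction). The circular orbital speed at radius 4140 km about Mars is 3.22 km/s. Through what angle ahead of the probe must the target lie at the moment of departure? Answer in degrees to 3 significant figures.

From the circular-orbit relation v² = μ/r at r = 4140 km: μ = v²r = (3.22)² × 4140 = 42925.2 km³/s².
Transfer-ellipse semi-major axis a_t = (r₁ + r₂)/2 = (4140 + 19600)/2 = 11870 km.
The half-period of the transfer ellipse is t = π√(a_t³/μ) = 19610 s.
The target's mean motion on its circular orbit is ω₂ = √(μ/r₂³) = 7.550×10^-5 rad/s.
Angle swept by the target during transfer: ω₂·t = 1.4806 rad = 84.83°.
The probe traverses 180° on the transfer ellipse, so the target must lead by 180° − 84.83° = 95.2°.

φ = 95.2°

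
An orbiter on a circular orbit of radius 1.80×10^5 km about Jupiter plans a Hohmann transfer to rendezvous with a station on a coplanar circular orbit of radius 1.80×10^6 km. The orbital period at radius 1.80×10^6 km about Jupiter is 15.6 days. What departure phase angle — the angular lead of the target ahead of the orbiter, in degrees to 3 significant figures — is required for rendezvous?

φ = 107°

From Kepler's third law T² = 4π²r³/μ at r = 1.80×10^6 km, T = 15.6 days = 15.6 × 86400 s = 1.34784×10^6 s: μ = 4π²r³/T² = 1.26736×10^8 km³/s².
Semi-major axis of the transfer orbit: a_t = (1.800×10^5 + 1.800×10^6)/2 = 9.900×10^5 km.
The half-period of the transfer ellipse is t = π√(a_t³/μ) = 2.74886×10^5 s.
The target's mean motion on its circular orbit is ω₂ = √(μ/r₂³) = 4.66167×10^-6 rad/s.
Angle swept by the target during transfer: ω₂·t = 1.2814 rad = 73.42°.
Arrival is 180° from departure on the ellipse, so φ = 180° − 73.42° = 107°.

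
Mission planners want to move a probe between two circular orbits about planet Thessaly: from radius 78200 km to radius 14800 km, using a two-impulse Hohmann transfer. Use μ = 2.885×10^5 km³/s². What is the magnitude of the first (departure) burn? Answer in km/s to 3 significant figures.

Semi-major axis of the transfer orbit: a_t = (78200 + 14800)/2 = 46500 km.
Circular speed at r = 78200 km: v_c = √(μ/r) = 1.9207 km/s.
Transfer-orbit speed at the same r (vis-viva, a = a_t): v_t = √[μ(2/r − 1/a_t)] = 1.0836 km/s.
Δv₁ = |v_t − v_c| = |1.0836 − 1.9207| = 0.8371 km/s.

Δv₁ = 0.837 km/s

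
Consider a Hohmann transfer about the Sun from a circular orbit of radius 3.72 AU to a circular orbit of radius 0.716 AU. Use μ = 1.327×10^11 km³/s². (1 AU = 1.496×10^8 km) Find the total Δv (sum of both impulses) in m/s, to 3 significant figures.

Δv = 17100 m/s

In km: r₁ = 3.72 × 1.496×10^8 = 5.56512×10^8 km; r₂ = 0.716 × 1.496×10^8 = 1.071136×10^8 km.
The Hohmann ellipse has a_t = (r₁ + r₂)/2 = 3.318128×10^8 km.
At r₁ the circular-orbit speed is v₁ = √(μ/r₁) = 15.4418 km/s.
Transfer-orbit speed at r₁ (v² = μ(2/r − 1/a)): v_a = √[μ(2/r₁ − 1/a_t)] = 8.77352 km/s.
First burn Δv₁ = |v_a − v₁| = 6.6683 km/s.
Circular speed at r₂: v₂ = √(μ/r₂) = 35.198 km/s.
Transfer-orbit speed at r₂: v_p = √[μ(2/r₂ − 1/a_t)] = 45.583 km/s.
Second burn Δv₂ = |v₂ − v_p| = 10.385 km/s.
Total Δv = Δv₁ + Δv₂ = 17.05 km/s.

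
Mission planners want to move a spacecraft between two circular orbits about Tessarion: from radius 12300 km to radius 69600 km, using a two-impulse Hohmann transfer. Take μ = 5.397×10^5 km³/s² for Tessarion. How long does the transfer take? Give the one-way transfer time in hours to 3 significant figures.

Transfer-ellipse semi-major axis a_t = (r₁ + r₂)/2 = (12300 + 69600)/2 = 40950 km.
By Kepler's third law the transfer-orbit period is T = 2π√(a_t³/μ), so t = T/2 = 35440 s.
Converting: 35440 s ÷ 3600 s/hour = 9.84 hours.

t = 9.84 hours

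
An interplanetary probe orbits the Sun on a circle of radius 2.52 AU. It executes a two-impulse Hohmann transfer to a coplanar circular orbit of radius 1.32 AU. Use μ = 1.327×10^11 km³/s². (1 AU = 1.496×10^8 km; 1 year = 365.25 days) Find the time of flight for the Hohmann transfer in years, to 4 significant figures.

In km: r₁ = 2.52 × 1.496×10^8 = 3.76992×10^8 km; r₂ = 1.32 × 1.496×10^8 = 1.97472×10^8 km.
Transfer-ellipse semi-major axis a_t = (r₁ + r₂)/2 = (3.76992×10^8 + 1.97472×10^8)/2 = 2.87232×10^8 km.
Transfer time t = π√(a_t³/μ) = π√((2.87232×10^8)³ / 1.327×10^11) = 4.198×10^7 s.
Converting: 4.198×10^7 s ÷ 3.15576×10^7 s/year (365.25 × 86400) = 1.330 years.

t = 1.330 years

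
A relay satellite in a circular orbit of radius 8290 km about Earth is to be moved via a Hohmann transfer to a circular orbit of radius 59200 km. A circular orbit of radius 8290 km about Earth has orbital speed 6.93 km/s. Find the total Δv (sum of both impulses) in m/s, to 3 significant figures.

From the circular-orbit relation v² = μ/r at r = 8290 km: μ = v²r = (6.93)² × 8290 = 3.98126×10^5 km³/s².
Transfer-ellipse semi-major axis a_t = (r₁ + r₂)/2 = (8290 + 59200)/2 = 33745 km.
Circular speed at r₁: v₁ = √(μ/r₁) = √(3.98126×10^5/8290) = 6.930 km/s.
On the transfer ellipse at r₁, v² = μ(2/r − 1/a) gives v_p = √[μ(2/r₁ − 1/a_t)] = 9.179 km/s.
First burn Δv₁ = |v_p − v₁| = 2.249 km/s.
Circular speed at r₂: v₂ = √(μ/r₂) = 2.593 km/s.
Transfer-orbit speed at r₂: v_a = √[μ(2/r₂ − 1/a_t)] = 1.285 km/s.
Second burn Δv₂ = |v₂ − v_a| = 1.308 km/s.
Δv = Δv₁ + Δv₂ = 2.249 + 1.308 = 3.557 km/s.

Δv = 3560 m/s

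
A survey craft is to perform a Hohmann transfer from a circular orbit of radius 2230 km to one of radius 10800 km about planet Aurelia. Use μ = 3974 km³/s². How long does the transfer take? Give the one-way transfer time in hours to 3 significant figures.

Transfer-ellipse semi-major axis a_t = (r₁ + r₂)/2 = (2230 + 10800)/2 = 6515 km.
By Kepler's third law the transfer-orbit period is T = 2π√(a_t³/μ), so t = T/2 = 26210 s.
Converting: 26210 s ÷ 3600 s/hour = 7.28 hours.

t = 7.28 hours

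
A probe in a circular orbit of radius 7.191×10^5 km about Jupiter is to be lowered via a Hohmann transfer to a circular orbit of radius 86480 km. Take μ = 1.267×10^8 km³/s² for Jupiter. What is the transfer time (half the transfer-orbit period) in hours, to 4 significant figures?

The Hohmann ellipse has a_t = (r₁ + r₂)/2 = 4.0279×10^5 km.
By Kepler's third law the transfer-orbit period is T = 2π√(a_t³/μ), so t = T/2 = 71350 s.
Converting: 71350 s ÷ 3600 s/hour = 19.82 hours.

t = 19.82 hours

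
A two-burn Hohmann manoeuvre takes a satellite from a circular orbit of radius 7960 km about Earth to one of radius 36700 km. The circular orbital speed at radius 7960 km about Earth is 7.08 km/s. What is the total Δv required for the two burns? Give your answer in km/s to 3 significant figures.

Δv = 3.33 km/s

From the circular-orbit relation v² = μ/r at r = 7960 km: μ = v²r = (7.08)² × 7960 = 3.99006×10^5 km³/s².
Semi-major axis of the transfer orbit: a_t = (7960 + 36700)/2 = 22330 km.
Circular speed at r₁: v₁ = √(μ/r₁) = √(3.99006×10^5/7960) = 7.0800 km/s.
On the transfer ellipse at r₁, vis-viva equation gives v_p = √[μ(2/r₁ − 1/a_t)] = 9.0766 km/s.
First burn Δv₁ = |v_p − v₁| = 1.9966 km/s.
Circular speed at r₂: v₂ = √(μ/r₂) = 3.2973 km/s.
Transfer-orbit speed at r₂: v_a = √[μ(2/r₂ − 1/a_t)] = 1.9687 km/s.
Second burn Δv₂ = |v₂ − v_a| = 1.3286 km/s.
Δv = Δv₁ + Δv₂ = 1.9966 + 1.3286 = 3.325 km/s.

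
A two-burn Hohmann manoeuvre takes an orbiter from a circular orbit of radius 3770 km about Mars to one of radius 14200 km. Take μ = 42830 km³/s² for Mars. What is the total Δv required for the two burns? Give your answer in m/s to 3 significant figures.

The Hohmann ellipse has a_t = (r₁ + r₂)/2 = 8985 km.
Circular speed at r₁: v₁ = √(μ/r₁) = √(42830/3770) = 3.3706 km/s.
On the transfer ellipse at r₁, vis-viva gives v_p = √[μ(2/r₁ − 1/a_t)] = 4.2373 km/s.
First burn Δv₁ = |v_p − v₁| = 0.8667 km/s.
At r₂, v₂ = √(μ/r₂) = 1.7367 km/s.
Transfer-orbit speed at r₂: v_a = √[μ(2/r₂ − 1/a_t)] = 1.1250 km/s.
Second burn Δv₂ = |v₂ − v_a| = 0.6117 km/s.
Δv = Δv₁ + Δv₂ = 0.8667 + 0.6117 = 1.478 km/s.

Δv = 1480 m/s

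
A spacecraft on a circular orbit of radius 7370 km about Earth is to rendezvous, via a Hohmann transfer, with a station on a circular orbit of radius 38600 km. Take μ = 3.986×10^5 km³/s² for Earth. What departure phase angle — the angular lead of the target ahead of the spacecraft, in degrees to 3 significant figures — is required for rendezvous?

Transfer-ellipse semi-major axis a_t = (r₁ + r₂)/2 = (7370 + 38600)/2 = 22985 km.
The half-period of the transfer ellipse is t = π√(a_t³/μ) = 17340 s.
Target angular speed ω₂ = √(μ/r₂³) = 8.325×10^-5 rad/s.
Angle swept by the target during transfer: ω₂·t = 1.4436 rad = 82.71°.
The spacecraft traverses 180° on the transfer ellipse, so the target must lead by 180° − 82.71° = 97.3°.

φ = 97.3°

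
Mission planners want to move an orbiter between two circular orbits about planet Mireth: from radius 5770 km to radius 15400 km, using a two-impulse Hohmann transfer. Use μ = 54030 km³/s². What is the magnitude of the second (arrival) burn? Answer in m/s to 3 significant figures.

Transfer-ellipse semi-major axis a_t = (r₁ + r₂)/2 = (5770 + 15400)/2 = 10585 km.
On the circular orbit at r = 15400 km, v_c = √(μ/r) = 1.8731 km/s.
Vis-viva on the transfer ellipse at r = 15400 km gives v_t = √[μ(2/r − 1/a_t)] = 1.3829 km/s.
Δv₂ = |v_t − v_c| = |1.3829 − 1.8731| = 0.4902 km/s.

Δv₂ = 490 m/s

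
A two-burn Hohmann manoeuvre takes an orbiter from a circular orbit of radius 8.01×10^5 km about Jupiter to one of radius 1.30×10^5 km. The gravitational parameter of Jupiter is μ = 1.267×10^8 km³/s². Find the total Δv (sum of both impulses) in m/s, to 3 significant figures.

Transfer-ellipse semi-major axis a_t = (r₁ + r₂)/2 = (8.010×10^5 + 1.300×10^5)/2 = 4.655×10^5 km.
At r₁ the circular-orbit speed is v₁ = √(μ/r₁) = 12.57685 km/s.
On the transfer ellipse at r₁, vis-viva equation gives v_a = √[μ(2/r₁ − 1/a_t)] = 6.646360 km/s.
First burn Δv₁ = |v_a − v₁| = 5.930 km/s.
At r₂, v₂ = √(μ/r₂) = 31.219 km/s.
Transfer-orbit speed at r₂: v_p = √[μ(2/r₂ − 1/a_t)] = 40.952 km/s.
Second burn Δv₂ = |v₂ − v_p| = 9.733 km/s.
Total Δv = Δv₁ + Δv₂ = 15.66 km/s.

Δv = 15700 m/s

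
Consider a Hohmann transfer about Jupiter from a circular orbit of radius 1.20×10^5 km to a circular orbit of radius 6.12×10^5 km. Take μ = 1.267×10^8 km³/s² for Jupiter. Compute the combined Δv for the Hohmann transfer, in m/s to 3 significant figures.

Δv = 15700 m/s

Transfer-ellipse semi-major axis a_t = (r₁ + r₂)/2 = (1.200×10^5 + 6.120×10^5)/2 = 3.660×10^5 km.
Circular speed at r₁: v₁ = √(μ/r₁) = √(1.267×10^8/1.200×10^5) = 32.494 km/s.
On the transfer ellipse at r₁, v² = μ(2/r − 1/a) gives v_p = √[μ(2/r₁ − 1/a_t)] = 42.018 km/s.
First burn Δv₁ = |v_p − v₁| = 9.524 km/s.
At r₂, v₂ = √(μ/r₂) = 14.3884 km/s.
Transfer-orbit speed at r₂: v_a = √[μ(2/r₂ − 1/a_t)] = 8.23878 km/s.
Second burn Δv₂ = |v₂ − v_a| = 6.150 km/s.
Total Δv = Δv₁ + Δv₂ = 15.67 km/s.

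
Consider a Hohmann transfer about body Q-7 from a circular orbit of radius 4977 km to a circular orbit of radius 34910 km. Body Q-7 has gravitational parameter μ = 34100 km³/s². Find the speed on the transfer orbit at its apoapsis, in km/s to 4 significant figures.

The Hohmann ellipse has a_t = (r₁ + r₂)/2 = 19943.5 km.
The apoapsis of the transfer ellipse is at r = 34910 km.
Applying v² = μ(2/r − 1/a_t): v = 0.4937 km/s.

v = 0.4937 km/s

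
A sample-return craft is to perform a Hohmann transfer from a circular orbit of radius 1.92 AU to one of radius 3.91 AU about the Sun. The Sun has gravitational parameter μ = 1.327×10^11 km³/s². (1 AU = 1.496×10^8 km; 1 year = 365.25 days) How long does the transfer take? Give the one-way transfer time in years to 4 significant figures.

t = 2.489 years

In km: r₁ = 1.92 × 1.496×10^8 = 2.87232×10^8 km; r₂ = 3.91 × 1.496×10^8 = 5.84936×10^8 km.
The Hohmann ellipse has a_t = (r₁ + r₂)/2 = 4.36084×10^8 km.
By Kepler's third law the transfer-orbit period is T = 2π√(a_t³/μ), so t = T/2 = 7.854×10^7 s.
Converting: 7.854×10^7 s ÷ 3.15576×10^7 s/year (365.25 × 86400) = 2.489 years.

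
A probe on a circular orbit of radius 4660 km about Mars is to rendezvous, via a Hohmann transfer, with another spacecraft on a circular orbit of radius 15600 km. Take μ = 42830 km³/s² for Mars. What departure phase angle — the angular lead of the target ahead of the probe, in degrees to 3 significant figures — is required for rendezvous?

φ = 85.8°

Transfer-ellipse semi-major axis a_t = (r₁ + r₂)/2 = (4660 + 15600)/2 = 10130 km.
The half-period of the transfer ellipse is t = π√(a_t³/μ) = 15480 s.
Target angular speed ω₂ = √(μ/r₂³) = 1.062×10^-4 rad/s.
Angle swept by the target during transfer: ω₂·t = 1.644 rad = 94.19°.
The probe traverses 180° on the transfer ellipse, so the target must lead by 180° − 94.19° = 85.8°.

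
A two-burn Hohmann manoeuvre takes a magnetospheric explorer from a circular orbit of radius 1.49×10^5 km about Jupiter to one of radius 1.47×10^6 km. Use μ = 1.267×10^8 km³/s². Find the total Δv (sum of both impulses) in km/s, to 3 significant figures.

The Hohmann ellipse has a_t = (r₁ + r₂)/2 = 8.095×10^5 km.
Circular speed at r₁: v₁ = √(μ/r₁) = √(1.267×10^8/1.490×10^5) = 29.16 km/s.
Transfer-orbit speed at r₁ (vis-viva): v_p = √[μ(2/r₁ − 1/a_t)] = 39.30 km/s.
First burn Δv₁ = |v_p − v₁| = 10.14 km/s.
Circular speed at r₂: v₂ = √(μ/r₂) = 9.284 km/s.
Transfer-orbit speed at r₂: v_a = √[μ(2/r₂ − 1/a_t)] = 3.983 km/s.
Second burn Δv₂ = |v₂ − v_a| = 5.301 km/s.
Total Δv = Δv₁ + Δv₂ = 15.44 km/s.

Δv = 15.4 km/s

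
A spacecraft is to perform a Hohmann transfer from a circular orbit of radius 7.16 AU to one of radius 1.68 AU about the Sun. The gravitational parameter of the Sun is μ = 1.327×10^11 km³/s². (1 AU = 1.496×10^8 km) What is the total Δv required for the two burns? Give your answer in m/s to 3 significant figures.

In km: r₁ = 7.16 × 1.496×10^8 = 1.071136×10^9 km; r₂ = 1.68 × 1.496×10^8 = 2.51328×10^8 km.
Semi-major axis of the transfer orbit: a_t = (1.071136×10^9 + 2.51328×10^8)/2 = 6.61232×10^8 km.
At r₁ the circular-orbit speed is v₁ = √(μ/r₁) = 11.1305 km/s.
Transfer-orbit speed at r₁ (v² = μ(2/r − 1/a)): v_a = √[μ(2/r₁ − 1/a_t)] = 6.86209 km/s.
First burn Δv₁ = |v_a − v₁| = 4.2684 km/s.
Circular speed at r₂: v₂ = √(μ/r₂) = 22.97815 km/s.
Transfer-orbit speed at r₂: v_p = √[μ(2/r₂ − 1/a_t)] = 29.24559 km/s.
Second burn Δv₂ = |v₂ − v_p| = 6.2674 km/s.
Total Δv = Δv₁ + Δv₂ = 10.54 km/s.

Δv = 10500 m/s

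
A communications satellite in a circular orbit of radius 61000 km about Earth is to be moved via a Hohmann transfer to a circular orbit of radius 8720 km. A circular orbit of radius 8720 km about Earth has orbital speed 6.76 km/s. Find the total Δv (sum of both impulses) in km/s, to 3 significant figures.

From the circular-orbit relation v² = μ/r at r = 8720 km: μ = v²r = (6.76)² × 8720 = 3.98483×10^5 km³/s².
The Hohmann ellipse has a_t = (r₁ + r₂)/2 = 34860 km.
At r₁ the circular-orbit speed is v₁ = √(μ/r₁) = 2.556 km/s.
Transfer-orbit speed at r₁ (v² = μ(2/r − 1/a)): v_a = √[μ(2/r₁ − 1/a_t)] = 1.278 km/s.
First burn Δv₁ = |v_a − v₁| = 1.278 km/s.
Circular speed at r₂: v₂ = √(μ/r₂) = 6.760 km/s.
Transfer-orbit speed at r₂: v_p = √[μ(2/r₂ − 1/a_t)] = 8.942 km/s.
Second burn Δv₂ = |v₂ − v_p| = 2.182 km/s.
Δv = Δv₁ + Δv₂ = 1.278 + 2.182 = 3.460 km/s.

Δv = 3.46 km/s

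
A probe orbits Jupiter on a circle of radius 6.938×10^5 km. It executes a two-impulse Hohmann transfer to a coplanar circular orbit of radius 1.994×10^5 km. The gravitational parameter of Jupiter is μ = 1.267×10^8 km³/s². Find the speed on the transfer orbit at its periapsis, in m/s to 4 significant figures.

v = 31420 m/s

The Hohmann ellipse has a_t = (r₁ + r₂)/2 = 4.466×10^5 km.
At periapsis, r = 1.994×10^5 km.
Applying v² = μ(2/r − 1/a_t): v = 31.42 km/s.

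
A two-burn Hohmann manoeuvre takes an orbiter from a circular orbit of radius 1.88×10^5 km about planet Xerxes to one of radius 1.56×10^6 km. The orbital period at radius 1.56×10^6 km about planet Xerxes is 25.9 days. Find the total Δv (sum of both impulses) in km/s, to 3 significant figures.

Δv = 6.59 km/s

From Kepler's third law T² = 4π²r³/μ at r = 1.56×10^6 km, T = 25.9 days = 25.9 × 86400 s = 2.23776×10^6 s: μ = 4π²r³/T² = 2.99300×10^7 km³/s².
Transfer-ellipse semi-major axis a_t = (r₁ + r₂)/2 = (1.880×10^5 + 1.560×10^6)/2 = 8.740×10^5 km.
At r₁ the circular-orbit speed is v₁ = √(μ/r₁) = 12.618 km/s.
Transfer-orbit speed at r₁ (vis-viva equation): v_p = √[μ(2/r₁ − 1/a_t)] = 16.857 km/s.
First burn Δv₁ = |v_p − v₁| = 4.239 km/s.
At r₂, v₂ = √(μ/r₂) = 4.380 km/s.
Transfer-orbit speed at r₂: v_a = √[μ(2/r₂ − 1/a_t)] = 2.031 km/s.
Second burn Δv₂ = |v₂ − v_a| = 2.349 km/s.
Total Δv = Δv₁ + Δv₂ = 6.588 km/s.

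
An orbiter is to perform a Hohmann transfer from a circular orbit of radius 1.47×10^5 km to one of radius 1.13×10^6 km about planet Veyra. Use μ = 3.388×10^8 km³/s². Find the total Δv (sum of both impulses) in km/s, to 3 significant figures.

Δv = 24.9 km/s

The Hohmann ellipse has a_t = (r₁ + r₂)/2 = 6.385×10^5 km.
Circular speed at r₁: v₁ = √(μ/r₁) = √(3.388×10^8/1.470×10^5) = 48.01 km/s.
Transfer-orbit speed at r₁ (v² = μ(2/r − 1/a)): v_p = √[μ(2/r₁ − 1/a_t)] = 63.87 km/s.
First burn Δv₁ = |v_p − v₁| = 15.86 km/s.
Circular speed at r₂: v₂ = √(μ/r₂) = 17.315 km/s.
Transfer-orbit speed at r₂: v_a = √[μ(2/r₂ − 1/a_t)] = 8.3083 km/s.
Second burn Δv₂ = |v₂ − v_a| = 9.007 km/s.
Total Δv = Δv₁ + Δv₂ = 24.87 km/s.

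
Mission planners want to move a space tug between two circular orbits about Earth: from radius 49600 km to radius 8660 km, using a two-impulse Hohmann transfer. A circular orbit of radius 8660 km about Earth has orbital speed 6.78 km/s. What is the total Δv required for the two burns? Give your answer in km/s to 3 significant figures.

Δv = 3.36 km/s

From the circular-orbit relation v² = μ/r at r = 8660 km: μ = v²r = (6.78)² × 8660 = 3.98086×10^5 km³/s².
Transfer-ellipse semi-major axis a_t = (r₁ + r₂)/2 = (49600 + 8660)/2 = 29130 km.
At r₁ the circular-orbit speed is v₁ = √(μ/r₁) = 2.833 km/s.
On the transfer ellipse at r₁, v² = μ(2/r − 1/a) gives v_a = √[μ(2/r₁ − 1/a_t)] = 1.545 km/s.
First burn Δv₁ = |v_a − v₁| = 1.288 km/s.
At r₂, v₂ = √(μ/r₂) = 6.780 km/s.
Transfer-orbit speed at r₂: v_p = √[μ(2/r₂ − 1/a_t)] = 8.847 km/s.
Second burn Δv₂ = |v₂ − v_p| = 2.067 km/s.
Δv = Δv₁ + Δv₂ = 1.288 + 2.067 = 3.355 km/s.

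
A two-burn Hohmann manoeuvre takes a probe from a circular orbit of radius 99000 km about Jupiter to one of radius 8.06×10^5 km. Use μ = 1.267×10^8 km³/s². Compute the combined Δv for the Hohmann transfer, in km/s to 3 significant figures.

Δv = 18.6 km/s

Semi-major axis of the transfer orbit: a_t = (99000 + 8.060×10^5)/2 = 4.525×10^5 km.
At r₁ the circular-orbit speed is v₁ = √(μ/r₁) = 35.774 km/s.
On the transfer ellipse at r₁, vis-viva gives v_p = √[μ(2/r₁ − 1/a_t)] = 47.745 km/s.
First burn Δv₁ = |v_p − v₁| = 11.97 km/s.
Circular speed at r₂: v₂ = √(μ/r₂) = 12.5378 km/s.
Transfer-orbit speed at r₂: v_a = √[μ(2/r₂ − 1/a_t)] = 5.86447 km/s.
Second burn Δv₂ = |v₂ − v_a| = 6.673 km/s.
Δv = Δv₁ + Δv₂ = 11.97 + 6.673 = 18.64 km/s.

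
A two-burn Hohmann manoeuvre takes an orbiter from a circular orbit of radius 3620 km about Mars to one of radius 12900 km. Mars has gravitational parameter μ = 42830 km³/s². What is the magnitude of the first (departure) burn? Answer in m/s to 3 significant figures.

Transfer-ellipse semi-major axis a_t = (r₁ + r₂)/2 = (3620 + 12900)/2 = 8260 km.
Circular speed at r = 3620 km: v_c = √(μ/r) = 3.4397 km/s.
Transfer-orbit speed at the same r (vis-viva, a = a_t): v_t = √[μ(2/r − 1/a_t)] = 4.2986 km/s.
Δv₁ = |v_t − v_c| = |4.2986 − 3.4397| = 0.8589 km/s.

Δv₁ = 859 m/s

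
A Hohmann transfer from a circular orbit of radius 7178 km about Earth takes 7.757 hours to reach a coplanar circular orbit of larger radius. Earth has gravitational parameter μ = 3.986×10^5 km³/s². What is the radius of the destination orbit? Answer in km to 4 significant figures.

r₂ = 55980 km

Transfer time t = 7.757 hours = 27925.2 s, and t = π√(a_t³/μ).
So a_t = (μ t²/π²)^(1/3) = (3.986×10^5 × (27925.2)² / π²)^(1/3) = 31580 km.
Since a_t = (r₁ + r₂)/2, r₂ = 2a_t − r₁ = 2×31580 − 7178 = 55982 km.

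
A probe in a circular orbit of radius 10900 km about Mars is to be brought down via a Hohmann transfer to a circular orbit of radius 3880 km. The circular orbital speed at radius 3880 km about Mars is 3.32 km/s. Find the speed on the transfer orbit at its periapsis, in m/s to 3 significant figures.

v = 4030 m/s

From the circular-orbit relation v² = μ/r at r = 3880 km: μ = v²r = (3.32)² × 3880 = 42766.9 km³/s².
Semi-major axis of the transfer orbit: a_t = (10900 + 3880)/2 = 7390 km.
At periapsis, r = 3880 km.
From the vis-viva equation, v = √[μ(2/r − 1/a_t)] = 4.032 km/s.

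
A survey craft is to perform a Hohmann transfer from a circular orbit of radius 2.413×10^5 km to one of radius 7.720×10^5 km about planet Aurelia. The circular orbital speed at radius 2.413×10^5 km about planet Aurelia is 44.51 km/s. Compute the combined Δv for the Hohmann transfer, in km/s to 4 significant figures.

Δv = 18.14 km/s

From the circular-orbit relation v² = μ/r at r = 2.413×10^5 km: μ = v²r = (44.51)² × 2.413×10^5 = 4.78049×10^8 km³/s².
Transfer-ellipse semi-major axis a_t = (r₁ + r₂)/2 = (2.413×10^5 + 7.720×10^5)/2 = 5.0665×10^5 km.
Circular speed at r₁: v₁ = √(μ/r₁) = √(4.78049×10^8/2.413×10^5) = 44.51 km/s.
Transfer-orbit speed at r₁ (vis-viva): v_p = √[μ(2/r₁ − 1/a_t)] = 54.94 km/s.
First burn Δv₁ = |v_p − v₁| = 10.43 km/s.
Circular speed at r₂: v₂ = √(μ/r₂) = 24.884 km/s.
Transfer-orbit speed at r₂: v_a = √[μ(2/r₂ − 1/a_t)] = 17.173 km/s.
Second burn Δv₂ = |v₂ − v_a| = 7.711 km/s.
Total Δv = Δv₁ + Δv₂ = 18.14 km/s.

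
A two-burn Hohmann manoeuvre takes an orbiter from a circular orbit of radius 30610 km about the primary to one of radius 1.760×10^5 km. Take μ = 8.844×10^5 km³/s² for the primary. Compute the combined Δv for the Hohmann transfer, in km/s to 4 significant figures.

The Hohmann ellipse has a_t = (r₁ + r₂)/2 = 1.03305×10^5 km.
Circular speed at r₁: v₁ = √(μ/r₁) = √(8.844×10^5/30610) = 5.375 km/s.
On the transfer ellipse at r₁, vis-viva gives v_p = √[μ(2/r₁ − 1/a_t)] = 7.016 km/s.
First burn Δv₁ = |v_p − v₁| = 1.641 km/s.
At r₂, v₂ = √(μ/r₂) = 2.24165 km/s.
Transfer-orbit speed at r₂: v_a = √[μ(2/r₂ − 1/a_t)] = 1.22022 km/s.
Second burn Δv₂ = |v₂ − v_a| = 1.021 km/s.
Δv = Δv₁ + Δv₂ = 1.641 + 1.021 = 2.662 km/s.

Δv = 2.662 km/s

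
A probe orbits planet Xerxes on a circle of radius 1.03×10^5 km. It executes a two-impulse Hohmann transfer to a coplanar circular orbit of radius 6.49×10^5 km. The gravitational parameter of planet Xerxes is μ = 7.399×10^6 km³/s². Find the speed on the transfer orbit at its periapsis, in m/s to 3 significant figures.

Transfer-ellipse semi-major axis a_t = (r₁ + r₂)/2 = (1.030×10^5 + 6.490×10^5)/2 = 3.760×10^5 km.
The periapsis of the transfer ellipse is at r = 1.030×10^5 km.
Applying v² = μ(2/r − 1/a_t): v = 11.14 km/s.

v = 11100 m/s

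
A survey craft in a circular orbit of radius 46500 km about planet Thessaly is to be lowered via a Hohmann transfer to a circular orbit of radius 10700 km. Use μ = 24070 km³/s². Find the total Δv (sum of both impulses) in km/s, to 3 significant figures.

Semi-major axis of the transfer orbit: a_t = (46500 + 10700)/2 = 28600 km.
At r₁ the circular-orbit speed is v₁ = √(μ/r₁) = 0.7195 km/s.
Transfer-orbit speed at r₁ (vis-viva): v_a = √[μ(2/r₁ − 1/a_t)] = 0.4401 km/s.
First burn Δv₁ = |v_a − v₁| = 0.2794 km/s.
Circular speed at r₂: v₂ = √(μ/r₂) = 1.4998 km/s.
Transfer-orbit speed at r₂: v_p = √[μ(2/r₂ − 1/a_t)] = 1.9124 km/s.
Second burn Δv₂ = |v₂ − v_p| = 0.4126 km/s.
Δv = Δv₁ + Δv₂ = 0.2794 + 0.4126 = 0.6920 km/s.

Δv = 0.692 km/s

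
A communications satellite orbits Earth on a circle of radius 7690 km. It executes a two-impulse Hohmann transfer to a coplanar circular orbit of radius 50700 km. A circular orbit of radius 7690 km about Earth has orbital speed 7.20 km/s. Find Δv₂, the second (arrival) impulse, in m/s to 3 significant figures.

Δv₂ = 1360 m/s

From the circular-orbit relation v² = μ/r at r = 7690 km: μ = v²r = (7.20)² × 7690 = 3.98650×10^5 km³/s².
Semi-major axis of the transfer orbit: a_t = (7690 + 50700)/2 = 29195 km.
On the circular orbit at r = 50700 km, v_c = √(μ/r) = 2.804 km/s.
Transfer-orbit speed at the same r (vis-viva, a = a_t): v_t = √[μ(2/r − 1/a_t)] = 1.439 km/s.
Δv₂ = |v_t − v_c| = |1.439 − 2.804| = 1.365 km/s.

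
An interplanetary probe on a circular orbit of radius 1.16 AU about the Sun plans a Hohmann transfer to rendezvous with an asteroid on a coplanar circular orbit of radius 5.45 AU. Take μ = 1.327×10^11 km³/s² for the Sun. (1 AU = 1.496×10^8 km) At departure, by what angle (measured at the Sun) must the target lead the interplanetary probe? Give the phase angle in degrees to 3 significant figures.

φ = 95.0°

In km: r₁ = 1.16 × 1.496×10^8 = 1.73536×10^8 km; r₂ = 5.45 × 1.496×10^8 = 8.1532×10^8 km.
Semi-major axis of the transfer orbit: a_t = (1.73536×10^8 + 8.1532×10^8)/2 = 4.94428×10^8 km.
The half-period of the transfer ellipse is t = π√(a_t³/μ) = 9.48132×10^7 s.
Target angular speed ω₂ = √(μ/r₂³) = 1.56474×10^-8 rad/s.
Angle swept by the target during transfer: ω₂·t = 1.4836 rad = 85.00°.
The interplanetary probe traverses 180° on the transfer ellipse, so the target must lead by 180° − 85.00° = 95.0°.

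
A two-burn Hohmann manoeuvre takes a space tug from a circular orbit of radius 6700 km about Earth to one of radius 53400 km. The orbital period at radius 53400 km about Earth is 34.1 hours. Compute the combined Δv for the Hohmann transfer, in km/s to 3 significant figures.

Δv = 4.01 km/s

From Kepler's third law T² = 4π²r³/μ at r = 53400 km, T = 34.1 hours = 34.1 × 3600 s = 1.2276×10^5 s: μ = 4π²r³/T² = 3.98905×10^5 km³/s².
Transfer-ellipse semi-major axis a_t = (r₁ + r₂)/2 = (6700 + 53400)/2 = 30050 km.
At r₁ the circular-orbit speed is v₁ = √(μ/r₁) = 7.716093 km/s.
On the transfer ellipse at r₁, vis-viva equation gives v_p = √[μ(2/r₁ − 1/a_t)] = 10.28598 km/s.
First burn Δv₁ = |v_p − v₁| = 2.56989 km/s.
At r₂, v₂ = √(μ/r₂) = 2.73315 km/s.
Transfer-orbit speed at r₂: v_a = √[μ(2/r₂ − 1/a_t)] = 1.29056 km/s.
Second burn Δv₂ = |v₂ − v_a| = 1.44259 km/s.
Δv = Δv₁ + Δv₂ = 2.56989 + 1.44259 = 4.012 km/s.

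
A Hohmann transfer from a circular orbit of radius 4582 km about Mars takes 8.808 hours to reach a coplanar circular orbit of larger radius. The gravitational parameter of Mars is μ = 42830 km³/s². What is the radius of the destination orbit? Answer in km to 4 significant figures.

Transfer time t = 8.808 hours = 31708.8 s, and t = π√(a_t³/μ).
So a_t = (μ t²/π²)^(1/3) = (42830 × (31708.8)² / π²)^(1/3) = 16341 km.
Since a_t = (r₁ + r₂)/2, r₂ = 2a_t − r₁ = 2×16341 − 4582 = 28100 km.

r₂ = 28100 km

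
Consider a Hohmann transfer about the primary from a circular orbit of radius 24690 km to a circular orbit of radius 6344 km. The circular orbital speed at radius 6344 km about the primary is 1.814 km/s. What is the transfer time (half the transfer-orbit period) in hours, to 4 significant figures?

t = 11.67 hours

From the circular-orbit relation v² = μ/r at r = 6344 km: μ = v²r = (1.814)² × 6344 = 20875.5 km³/s².
Transfer-ellipse semi-major axis a_t = (r₁ + r₂)/2 = (24690 + 6344)/2 = 15517 km.
Half the transfer-orbit period gives t = π√(a_t³/μ) = 42028 s.
Converting: 42028 s ÷ 3600 s/hour = 11.67 hours.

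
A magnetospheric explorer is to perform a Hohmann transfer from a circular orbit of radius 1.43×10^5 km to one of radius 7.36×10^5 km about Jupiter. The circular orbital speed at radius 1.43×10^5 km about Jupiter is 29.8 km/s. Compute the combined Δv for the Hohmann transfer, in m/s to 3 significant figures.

From the circular-orbit relation v² = μ/r at r = 1.43×10^5 km: μ = v²r = (29.8)² × 1.43×10^5 = 1.26990×10^8 km³/s².
Transfer-ellipse semi-major axis a_t = (r₁ + r₂)/2 = (1.430×10^5 + 7.360×10^5)/2 = 4.395×10^5 km.
At r₁ the circular-orbit speed is v₁ = √(μ/r₁) = 29.800 km/s.
Transfer-orbit speed at r₁ (vis-viva equation): v_p = √[μ(2/r₁ − 1/a_t)] = 38.563 km/s.
First burn Δv₁ = |v_p − v₁| = 8.763 km/s.
At r₂, v₂ = √(μ/r₂) = 13.1355 km/s.
Transfer-orbit speed at r₂: v_a = √[μ(2/r₂ − 1/a_t)] = 7.49262 km/s.
Second burn Δv₂ = |v₂ − v_a| = 5.643 km/s.
Δv = Δv₁ + Δv₂ = 8.763 + 5.643 = 14.41 km/s.

Δv = 14400 m/s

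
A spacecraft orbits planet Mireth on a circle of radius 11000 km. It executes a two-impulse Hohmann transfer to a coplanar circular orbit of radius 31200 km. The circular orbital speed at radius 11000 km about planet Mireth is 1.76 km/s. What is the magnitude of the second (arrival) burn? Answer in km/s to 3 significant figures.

From the circular-orbit relation v² = μ/r at r = 11000 km: μ = v²r = (1.76)² × 11000 = 34073.6 km³/s².
Transfer-ellipse semi-major axis a_t = (r₁ + r₂)/2 = (11000 + 31200)/2 = 21100 km.
On the circular orbit at r = 31200 km, v_c = √(μ/r) = 1.045 km/s.
Transfer-orbit speed at the same r (vis-viva, a = a_t): v_t = √[μ(2/r − 1/a_t)] = 0.7545 km/s.
Δv₂ = |v_t − v_c| = |0.7545 − 1.045| = 0.2905 km/s.

Δv₂ = 0.290 km/s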